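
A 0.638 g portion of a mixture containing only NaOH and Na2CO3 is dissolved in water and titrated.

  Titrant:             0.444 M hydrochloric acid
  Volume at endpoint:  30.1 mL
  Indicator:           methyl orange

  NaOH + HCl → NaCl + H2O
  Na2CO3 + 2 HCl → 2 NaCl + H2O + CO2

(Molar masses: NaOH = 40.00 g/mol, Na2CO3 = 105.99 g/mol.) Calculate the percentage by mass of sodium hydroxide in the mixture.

n(HCl) = 0.0301 × 0.444 = 0.0134 mol
Let x = n(NaOH), y = n(Na2CO3).
Titrant: 1x + 2y = 0.0134;  mass: 40.00x + 105.99y = 0.638
Solving, x = 5.41 × 10^-3 mol, y = 3.98 × 10^-3 mol
mass of NaOH = 5.41 × 10^-3 × 40.00 = 0.216 g
% NaOH = 0.216 / 0.638 × 100 = 33.9 %

33.9 %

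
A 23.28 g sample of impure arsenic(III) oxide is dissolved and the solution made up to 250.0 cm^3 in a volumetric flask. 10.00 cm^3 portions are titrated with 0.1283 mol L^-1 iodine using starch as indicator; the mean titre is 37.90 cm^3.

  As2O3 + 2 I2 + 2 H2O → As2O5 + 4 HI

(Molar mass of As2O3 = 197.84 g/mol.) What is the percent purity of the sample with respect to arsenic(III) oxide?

n(I2) per titration = 0.03790 × 0.1283 = 4.863 × 10^-3 mol
From the 1:2 ratio, n(As2O3) in each aliquot = 1/2 × 4.863 × 10^-3 = 2.431 × 10^-3 mol
n(As2O3) in the whole flask = 2.431 × 10^-3 × 250.0/10.00 = 0.06078 mol
mass of As2O3 = 0.06078 × 197.84 = 12.03 g
% As2O3 = 12.03 / 23.28 × 100 = 51.65 %

51.65 %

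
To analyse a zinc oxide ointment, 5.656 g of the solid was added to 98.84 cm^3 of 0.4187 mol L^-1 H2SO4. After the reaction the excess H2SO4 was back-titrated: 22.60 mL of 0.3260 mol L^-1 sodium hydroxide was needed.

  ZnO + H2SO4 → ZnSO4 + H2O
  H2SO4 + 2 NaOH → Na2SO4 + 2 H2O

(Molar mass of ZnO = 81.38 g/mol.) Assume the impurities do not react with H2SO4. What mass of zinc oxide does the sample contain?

3.068 g

n(H2SO4) added = 0.09884 × 0.4187 = 0.04138 mol
n(NaOH) used in back-titration = 0.02260 × 0.3260 = 7.368 × 10^-3 mol
From the 1:2 ratio, n(H2SO4) left over = 1/2 × 7.368 × 10^-3 = 3.684 × 10^-3 mol
n(H2SO4) consumed by analyte = 0.04138 − 3.684 × 10^-3 = 0.03770 mol
n(ZnO) = 0.03770 mol (1:1 ratio)
mass of ZnO = 0.03770 × 81.38 = 3.068 g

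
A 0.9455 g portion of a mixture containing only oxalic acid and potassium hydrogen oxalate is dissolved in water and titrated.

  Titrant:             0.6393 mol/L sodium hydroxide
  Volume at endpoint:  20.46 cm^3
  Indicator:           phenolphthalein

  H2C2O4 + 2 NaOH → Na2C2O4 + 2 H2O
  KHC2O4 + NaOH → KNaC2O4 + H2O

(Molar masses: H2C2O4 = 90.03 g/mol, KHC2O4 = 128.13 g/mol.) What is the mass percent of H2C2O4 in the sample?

n(NaOH) = 0.02046 × 0.6393 = 0.01308 mol
Let x = n(H2C2O4), y = n(KHC2O4).
Titrant: 2x + 1y = 0.01308;  mass: 90.03x + 128.13y = 0.9455
Solving, x = 4.394 × 10^-3 mol, y = 4.292 × 10^-3 mol
mass of H2C2O4 = 4.394 × 10^-3 × 90.03 = 0.3956 g
% H2C2O4 = 0.3956 / 0.9455 × 100 = 41.84 %

41.84 %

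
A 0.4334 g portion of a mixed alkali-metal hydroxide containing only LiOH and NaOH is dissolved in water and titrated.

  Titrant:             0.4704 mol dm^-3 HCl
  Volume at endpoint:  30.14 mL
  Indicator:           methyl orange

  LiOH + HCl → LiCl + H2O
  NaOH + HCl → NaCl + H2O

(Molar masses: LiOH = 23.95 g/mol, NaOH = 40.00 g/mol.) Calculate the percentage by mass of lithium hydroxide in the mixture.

n(HCl) = 0.03014 × 0.4704 = 0.01418 mol
Let x = n(LiOH), y = n(NaOH).
Titrant: 1x + 1y = 0.01418;  mass: 23.95x + 40.00y = 0.4334
Solving, x = 8.331 × 10^-3 mol, y = 5.847 × 10^-3 mol
mass of LiOH = 8.331 × 10^-3 × 23.95 = 0.1995 g
% LiOH = 0.1995 / 0.4334 × 100 = 46.04 %

46.04 %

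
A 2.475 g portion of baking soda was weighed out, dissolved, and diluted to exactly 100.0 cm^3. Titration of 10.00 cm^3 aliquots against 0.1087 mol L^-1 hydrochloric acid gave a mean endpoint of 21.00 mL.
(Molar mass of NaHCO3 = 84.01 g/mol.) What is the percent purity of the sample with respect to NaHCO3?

NaHCO3 + HCl → NaCl + H2O + CO2
n(HCl) per titration = 0.02100 × 0.1087 = 2.283 × 10^-3 mol
n(NaHCO3) in each aliquot = 2.283 × 10^-3 mol (1:1 ratio)
n(NaHCO3) in the whole flask = 2.283 × 10^-3 × 100.0/10.00 = 0.02283 mol
mass of NaHCO3 = 0.02283 × 84.01 = 1.918 g
% NaHCO3 = 1.918 / 2.475 × 100 = 77.48 %

77.48 %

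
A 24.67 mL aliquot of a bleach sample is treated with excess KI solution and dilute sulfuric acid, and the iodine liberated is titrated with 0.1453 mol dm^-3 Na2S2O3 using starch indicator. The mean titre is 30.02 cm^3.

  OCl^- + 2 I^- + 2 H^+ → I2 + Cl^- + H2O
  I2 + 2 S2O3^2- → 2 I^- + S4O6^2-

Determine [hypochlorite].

0.08841 mol/L

n(S2O3^2-) = 0.03002 × 0.1453 = 4.362 × 10^-3 mol
n(I2) = n(S2O3^2-)/2 = 2.181 × 10^-3 mol
n(OCl^-) in the aliquot = 2.181 × 10^-3 mol (1:1 ratio)
[OCl^-] = 2.181 × 10^-3 / 0.02467 = 0.08841 mol/L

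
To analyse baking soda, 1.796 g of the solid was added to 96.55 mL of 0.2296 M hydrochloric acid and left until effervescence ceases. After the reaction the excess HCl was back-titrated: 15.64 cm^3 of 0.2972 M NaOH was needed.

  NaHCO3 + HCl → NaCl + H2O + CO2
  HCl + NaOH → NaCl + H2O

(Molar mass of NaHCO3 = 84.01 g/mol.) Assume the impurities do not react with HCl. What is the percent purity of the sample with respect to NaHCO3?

n(HCl) added = 0.09655 × 0.2296 = 0.02217 mol
n(NaOH) used in back-titration = 0.01564 × 0.2972 = 4.648 × 10^-3 mol
n(HCl) left over = 4.648 × 10^-3 mol (1:1 ratio)
n(HCl) consumed by analyte = 0.02217 − 4.648 × 10^-3 = 0.01752 mol
n(NaHCO3) = 0.01752 mol (1:1 ratio)
mass of NaHCO3 = 0.01752 × 84.01 = 1.472 g
% NaHCO3 = 1.472 / 1.796 × 100 = 81.95 %

81.95 %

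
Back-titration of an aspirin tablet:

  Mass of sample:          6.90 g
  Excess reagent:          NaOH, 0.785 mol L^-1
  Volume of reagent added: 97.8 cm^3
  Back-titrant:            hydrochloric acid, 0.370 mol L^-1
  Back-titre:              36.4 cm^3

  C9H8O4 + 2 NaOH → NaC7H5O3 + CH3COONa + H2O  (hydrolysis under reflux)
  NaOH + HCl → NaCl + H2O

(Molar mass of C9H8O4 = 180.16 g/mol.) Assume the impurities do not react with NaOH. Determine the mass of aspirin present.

n(NaOH) added = 0.0978 × 0.785 = 0.0768 mol
n(HCl) used in back-titration = 0.0364 × 0.370 = 0.0135 mol
n(NaOH) left over = 0.0135 mol (1:1 ratio)
n(NaOH) consumed by analyte = 0.0768 − 0.0135 = 0.0633 mol
From the 1:2 ratio, n(C9H8O4) = 1/2 × 0.0633 = 0.0317 mol
mass of C9H8O4 = 0.0317 × 180.16 = 5.70 g

5.70 g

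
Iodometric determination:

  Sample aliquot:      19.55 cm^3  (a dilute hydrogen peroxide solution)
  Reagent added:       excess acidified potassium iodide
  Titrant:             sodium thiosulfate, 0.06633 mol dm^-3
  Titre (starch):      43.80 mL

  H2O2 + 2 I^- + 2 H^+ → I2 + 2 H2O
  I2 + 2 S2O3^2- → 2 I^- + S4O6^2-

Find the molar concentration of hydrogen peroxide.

0.07430 mol/L

n(S2O3^2-) = 0.04380 × 0.06633 = 2.905 × 10^-3 mol
n(I2) = n(S2O3^2-)/2 = 1.453 × 10^-3 mol
n(H2O2) in the aliquot = 1.453 × 10^-3 mol (1:1 ratio)
[H2O2] = 1.453 × 10^-3 / 0.01955 = 0.07430 mol/L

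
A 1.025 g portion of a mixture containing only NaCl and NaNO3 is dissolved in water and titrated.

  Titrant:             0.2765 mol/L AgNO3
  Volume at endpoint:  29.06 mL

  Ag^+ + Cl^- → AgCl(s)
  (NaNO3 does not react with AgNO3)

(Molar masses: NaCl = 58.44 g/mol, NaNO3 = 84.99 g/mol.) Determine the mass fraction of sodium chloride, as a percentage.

45.81 %

n(AgNO3) = 0.02906 × 0.2765 = 8.035 × 10^-3 mol
Let x = n(NaCl), y = n(NaNO3).
Titrant: 1x = 8.035 × 10^-3;  mass: 58.44x + 84.99y = 1.025
Solving, x = 8.035 × 10^-3 mol, y = 6.535 × 10^-3 mol
mass of NaCl = 8.035 × 10^-3 × 58.44 = 0.4696 g
% NaCl = 0.4696 / 1.025 × 100 = 45.81 %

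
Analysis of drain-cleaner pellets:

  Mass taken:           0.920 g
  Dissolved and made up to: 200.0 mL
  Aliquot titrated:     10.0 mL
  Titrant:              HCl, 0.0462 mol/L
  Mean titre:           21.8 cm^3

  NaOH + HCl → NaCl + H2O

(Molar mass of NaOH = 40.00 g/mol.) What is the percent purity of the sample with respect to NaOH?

87.6 %

n(HCl) per titration = 0.0218 × 0.0462 = 1.01 × 10^-3 mol
n(NaOH) in each aliquot = 1.01 × 10^-3 mol (1:1 ratio)
n(NaOH) in the whole flask = 1.01 × 10^-3 × 200.0/10.0 = 0.0201 mol
mass of NaOH = 0.0201 × 40.00 = 0.806 g
% NaOH = 0.806 / 0.920 × 100 = 87.6 %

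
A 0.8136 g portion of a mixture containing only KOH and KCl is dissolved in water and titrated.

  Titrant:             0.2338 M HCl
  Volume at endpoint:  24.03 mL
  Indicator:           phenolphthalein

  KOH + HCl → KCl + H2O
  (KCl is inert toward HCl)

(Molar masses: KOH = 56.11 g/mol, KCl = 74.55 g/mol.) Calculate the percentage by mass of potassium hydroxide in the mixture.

n(HCl) = 0.02403 × 0.2338 = 5.618 × 10^-3 mol
Let x = n(KOH), y = n(KCl).
Titrant: 1x = 5.618 × 10^-3;  mass: 56.11x + 74.55y = 0.8136
Solving, x = 5.618 × 10^-3 mol, y = 6.685 × 10^-3 mol
mass of KOH = 5.618 × 10^-3 × 56.11 = 0.3152 g
% KOH = 0.3152 / 0.8136 × 100 = 38.75 %

38.75 %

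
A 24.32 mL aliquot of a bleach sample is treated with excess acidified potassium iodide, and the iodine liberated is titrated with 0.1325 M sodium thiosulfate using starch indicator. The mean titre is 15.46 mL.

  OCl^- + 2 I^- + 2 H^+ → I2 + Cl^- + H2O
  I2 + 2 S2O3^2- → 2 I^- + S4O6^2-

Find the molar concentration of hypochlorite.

n(S2O3^2-) = 0.01546 × 0.1325 = 2.048 × 10^-3 mol
n(I2) = n(S2O3^2-)/2 = 1.024 × 10^-3 mol
n(OCl^-) in the aliquot = 1.024 × 10^-3 mol (1:1 ratio)
[OCl^-] = 1.024 × 10^-3 / 0.02432 = 0.04211 mol/L

0.04211 M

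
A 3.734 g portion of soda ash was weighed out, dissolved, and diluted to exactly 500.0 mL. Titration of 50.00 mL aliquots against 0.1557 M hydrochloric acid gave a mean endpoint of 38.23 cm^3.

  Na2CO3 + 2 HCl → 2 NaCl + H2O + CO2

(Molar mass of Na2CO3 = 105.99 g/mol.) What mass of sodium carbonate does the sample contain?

n(HCl) per titration = 0.03823 × 0.1557 = 5.952 × 10^-3 mol
From the 1:2 ratio, n(Na2CO3) in each aliquot = 1/2 × 5.952 × 10^-3 = 2.976 × 10^-3 mol
n(Na2CO3) in the whole flask = 2.976 × 10^-3 × 500.0/50.00 = 0.02976 mol
mass of Na2CO3 = 0.02976 × 105.99 = 3.154 g

3.154 g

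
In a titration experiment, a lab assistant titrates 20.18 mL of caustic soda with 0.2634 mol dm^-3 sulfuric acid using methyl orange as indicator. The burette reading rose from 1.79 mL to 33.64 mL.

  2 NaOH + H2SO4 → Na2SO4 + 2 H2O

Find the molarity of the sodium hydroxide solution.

n(H2SO4) = 0.03185 L × 0.2634 mol/L = 8.389 × 10^-3 mol
From the 2:1 mole ratio, n(NaOH) = 2/1 × 8.389 × 10^-3 = 0.01678 mol
[NaOH] = 0.01678 mol / 0.02018 L = 0.8314 mol/L

0.8314 mol/L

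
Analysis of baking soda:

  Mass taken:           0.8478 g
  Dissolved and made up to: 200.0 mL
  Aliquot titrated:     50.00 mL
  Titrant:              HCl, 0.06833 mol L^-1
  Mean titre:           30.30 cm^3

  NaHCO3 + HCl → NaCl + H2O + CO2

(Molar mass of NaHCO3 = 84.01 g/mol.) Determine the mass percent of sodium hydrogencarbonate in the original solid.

n(HCl) per titration = 0.03030 × 0.06833 = 2.070 × 10^-3 mol
n(NaHCO3) in each aliquot = 2.070 × 10^-3 mol (1:1 ratio)
n(NaHCO3) in the whole flask = 2.070 × 10^-3 × 200.0/50.00 = 8.282 × 10^-3 mol
mass of NaHCO3 = 8.282 × 10^-3 × 84.01 = 0.6957 g
% NaHCO3 = 0.6957 / 0.8478 × 100 = 82.06 %

82.06 %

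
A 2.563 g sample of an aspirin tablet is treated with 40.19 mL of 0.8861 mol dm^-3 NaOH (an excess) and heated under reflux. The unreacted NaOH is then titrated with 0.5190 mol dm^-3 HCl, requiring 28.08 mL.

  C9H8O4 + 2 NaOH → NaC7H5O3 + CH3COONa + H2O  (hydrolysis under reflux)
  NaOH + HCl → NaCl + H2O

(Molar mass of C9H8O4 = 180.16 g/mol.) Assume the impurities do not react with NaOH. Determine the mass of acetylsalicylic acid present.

1.895 g

n(NaOH) added = 0.04019 × 0.8861 = 0.03561 mol
n(HCl) used in back-titration = 0.02808 × 0.5190 = 0.01457 mol
n(NaOH) left over = 0.01457 mol (1:1 ratio)
n(NaOH) consumed by analyte = 0.03561 − 0.01457 = 0.02104 mol
From the 1:2 ratio, n(C9H8O4) = 1/2 × 0.02104 = 0.01052 mol
mass of C9H8O4 = 0.01052 × 180.16 = 1.895 g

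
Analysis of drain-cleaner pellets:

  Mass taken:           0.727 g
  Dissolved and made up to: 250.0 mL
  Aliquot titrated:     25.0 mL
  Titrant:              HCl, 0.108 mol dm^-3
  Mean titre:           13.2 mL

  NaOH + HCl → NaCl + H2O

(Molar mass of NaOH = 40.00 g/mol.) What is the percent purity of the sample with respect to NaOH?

78.4 %

n(HCl) per titration = 0.0132 × 0.108 = 1.43 × 10^-3 mol
n(NaOH) in each aliquot = 1.43 × 10^-3 mol (1:1 ratio)
n(NaOH) in the whole flask = 1.43 × 10^-3 × 250.0/25.0 = 0.0143 mol
mass of NaOH = 0.0143 × 40.00 = 0.570 g
% NaOH = 0.570 / 0.727 × 100 = 78.4 %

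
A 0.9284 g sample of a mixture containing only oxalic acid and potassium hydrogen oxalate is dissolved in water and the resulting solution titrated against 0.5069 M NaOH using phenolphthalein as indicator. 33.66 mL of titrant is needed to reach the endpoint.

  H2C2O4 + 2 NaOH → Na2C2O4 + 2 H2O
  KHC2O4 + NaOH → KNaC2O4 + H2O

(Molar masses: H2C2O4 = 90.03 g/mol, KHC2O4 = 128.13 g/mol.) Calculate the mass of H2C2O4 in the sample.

0.6812 g

n(NaOH) = 0.03366 × 0.5069 = 0.01706 mol
Let x = n(H2C2O4), y = n(KHC2O4).
Titrant: 2x + 1y = 0.01706;  mass: 90.03x + 128.13y = 0.9284
Solving, x = 7.567 × 10^-3 mol, y = 1.929 × 10^-3 mol
mass of H2C2O4 = 7.567 × 10^-3 × 90.03 = 0.6812 g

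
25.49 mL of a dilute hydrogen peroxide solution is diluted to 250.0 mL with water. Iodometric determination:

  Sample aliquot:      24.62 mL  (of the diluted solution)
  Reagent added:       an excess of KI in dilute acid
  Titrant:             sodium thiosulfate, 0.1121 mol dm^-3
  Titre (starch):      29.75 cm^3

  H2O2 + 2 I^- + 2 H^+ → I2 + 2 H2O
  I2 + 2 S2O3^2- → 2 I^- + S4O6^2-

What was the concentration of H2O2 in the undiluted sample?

n(S2O3^2-) = 0.02975 × 0.1121 = 3.335 × 10^-3 mol
n(I2) = n(S2O3^2-)/2 = 1.667 × 10^-3 mol
n(H2O2) in the aliquot = 1.667 × 10^-3 mol (1:1 ratio)
[H2O2]_dilute = 1.667 × 10^-3 / 0.02462 = 0.06773 mol/L
[H2O2]_original = 0.06773 × 250.0/25.49 = 0.6643 mol/L

0.6643 mol/L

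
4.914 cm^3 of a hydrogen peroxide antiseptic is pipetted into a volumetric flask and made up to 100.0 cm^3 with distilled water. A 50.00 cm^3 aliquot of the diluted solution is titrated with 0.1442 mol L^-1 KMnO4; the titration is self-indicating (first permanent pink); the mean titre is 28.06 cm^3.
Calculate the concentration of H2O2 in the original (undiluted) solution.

4.117 mol/L

2 MnO4^- + 5 H2O2 + 6 H^+ → 2 Mn^2+ + 5 O2 + 8 H2O
n(KMnO4) = 0.02806 × 0.1442 = 4.046 × 10^-3 mol
From the 5:2 ratio, n(H2O2) in the aliquot = 5/2 × 4.046 × 10^-3 = 0.01012 mol
[H2O2]_dilute = 0.01012 / 0.05000 = 0.2023 mol/L
Dilution factor = 100.0 / 4.914 = 20.35
[H2O2]_stock = 0.2023 × 20.35 = 4.117 mol/L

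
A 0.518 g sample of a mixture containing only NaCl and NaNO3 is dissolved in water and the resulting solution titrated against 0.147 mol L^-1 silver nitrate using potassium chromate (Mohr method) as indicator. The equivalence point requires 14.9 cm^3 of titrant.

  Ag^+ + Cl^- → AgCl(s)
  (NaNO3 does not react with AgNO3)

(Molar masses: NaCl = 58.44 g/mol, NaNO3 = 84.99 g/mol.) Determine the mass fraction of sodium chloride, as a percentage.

24.7 %

n(AgNO3) = 0.0149 × 0.147 = 2.19 × 10^-3 mol
Let x = n(NaCl), y = n(NaNO3).
Titrant: 1x = 2.19 × 10^-3;  mass: 58.44x + 84.99y = 0.518
Solving, x = 2.19 × 10^-3 mol, y = 4.59 × 10^-3 mol
mass of NaCl = 2.19 × 10^-3 × 58.44 = 0.128 g
% NaCl = 0.128 / 0.518 × 100 = 24.7 %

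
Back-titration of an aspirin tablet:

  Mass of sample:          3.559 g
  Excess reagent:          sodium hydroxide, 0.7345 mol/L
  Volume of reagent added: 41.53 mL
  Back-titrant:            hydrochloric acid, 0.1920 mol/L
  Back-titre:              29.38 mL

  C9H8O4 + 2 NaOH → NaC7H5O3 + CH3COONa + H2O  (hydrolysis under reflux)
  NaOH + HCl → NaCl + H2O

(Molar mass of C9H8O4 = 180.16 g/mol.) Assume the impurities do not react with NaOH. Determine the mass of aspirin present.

n(NaOH) added = 0.04153 × 0.7345 = 0.03050 mol
n(HCl) used in back-titration = 0.02938 × 0.1920 = 5.641 × 10^-3 mol
n(NaOH) left over = 5.641 × 10^-3 mol (1:1 ratio)
n(NaOH) consumed by analyte = 0.03050 − 5.641 × 10^-3 = 0.02486 mol
From the 1:2 ratio, n(C9H8O4) = 1/2 × 0.02486 = 0.01243 mol
mass of C9H8O4 = 0.01243 × 180.16 = 2.240 g

2.240 g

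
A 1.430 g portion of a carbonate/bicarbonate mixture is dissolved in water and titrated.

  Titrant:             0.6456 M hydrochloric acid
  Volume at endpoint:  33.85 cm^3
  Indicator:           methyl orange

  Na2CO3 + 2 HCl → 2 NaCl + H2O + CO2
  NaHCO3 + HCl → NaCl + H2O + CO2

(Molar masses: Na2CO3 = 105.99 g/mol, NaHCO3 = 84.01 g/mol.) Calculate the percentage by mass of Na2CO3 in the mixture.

48.50 %

n(HCl) = 0.03385 × 0.6456 = 0.02185 mol
Let x = n(Na2CO3), y = n(NaHCO3).
Titrant: 2x + 1y = 0.02185;  mass: 105.99x + 84.01y = 1.430
Solving, x = 6.544 × 10^-3 mol, y = 8.766 × 10^-3 mol
mass of Na2CO3 = 6.544 × 10^-3 × 105.99 = 0.6936 g
% Na2CO3 = 0.6936 / 1.430 × 100 = 48.50 %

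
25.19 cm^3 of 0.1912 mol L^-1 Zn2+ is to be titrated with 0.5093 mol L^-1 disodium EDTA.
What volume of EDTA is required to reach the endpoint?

Zn^2+ + EDTA^4- → [Zn(EDTA)]^2-
n(Zn2+) = 0.02519 L × 0.1912 mol/L = 4.816 × 10^-3 mol
n(EDTA) = 4.816 × 10^-3 mol (1:1 stoichiometry)
V(EDTA) = 4.816 × 10^-3 mol / 0.5093 mol/L = 0.009457 L = 9.457 mL

9.457 mL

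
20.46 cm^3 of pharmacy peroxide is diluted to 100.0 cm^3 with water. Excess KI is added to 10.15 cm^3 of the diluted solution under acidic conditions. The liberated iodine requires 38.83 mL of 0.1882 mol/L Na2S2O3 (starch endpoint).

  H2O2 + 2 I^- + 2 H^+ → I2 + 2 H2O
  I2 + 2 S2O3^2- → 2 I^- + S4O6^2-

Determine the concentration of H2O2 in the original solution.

1.759 mol/L

n(S2O3^2-) = 0.03883 × 0.1882 = 7.308 × 10^-3 mol
n(I2) = n(S2O3^2-)/2 = 3.654 × 10^-3 mol
n(H2O2) in the aliquot = 3.654 × 10^-3 mol (1:1 ratio)
[H2O2]_dilute = 3.654 × 10^-3 / 0.01015 = 0.3600 mol/L
[H2O2]_original = 0.3600 × 100.0/20.46 = 1.759 mol/L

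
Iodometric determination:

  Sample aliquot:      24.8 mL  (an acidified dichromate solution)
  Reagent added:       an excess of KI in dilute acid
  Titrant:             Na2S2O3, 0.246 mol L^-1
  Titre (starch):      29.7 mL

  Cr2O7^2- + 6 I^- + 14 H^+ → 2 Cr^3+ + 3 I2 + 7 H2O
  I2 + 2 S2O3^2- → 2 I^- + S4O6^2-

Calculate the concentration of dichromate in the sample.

0.0491 mol/L

n(S2O3^2-) = 0.0297 × 0.246 = 7.31 × 10^-3 mol
n(I2) = n(S2O3^2-)/2 = 3.65 × 10^-3 mol
From the 1:3 ratio, n(Cr2O7^2-) in the aliquot = 1/3 × 3.65 × 10^-3 = 1.22 × 10^-3 mol
[Cr2O7^2-] = 1.22 × 10^-3 / 0.0248 = 0.0491 mol/L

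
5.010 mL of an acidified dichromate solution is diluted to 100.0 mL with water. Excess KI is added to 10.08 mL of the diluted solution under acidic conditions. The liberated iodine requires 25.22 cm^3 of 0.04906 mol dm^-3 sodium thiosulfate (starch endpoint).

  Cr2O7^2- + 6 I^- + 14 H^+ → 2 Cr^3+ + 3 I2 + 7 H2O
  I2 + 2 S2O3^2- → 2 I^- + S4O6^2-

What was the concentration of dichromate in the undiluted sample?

0.4083 mol/L

n(S2O3^2-) = 0.02522 × 0.04906 = 1.237 × 10^-3 mol
n(I2) = n(S2O3^2-)/2 = 6.186 × 10^-4 mol
From the 1:3 ratio, n(Cr2O7^2-) in the aliquot = 1/3 × 6.186 × 10^-4 = 2.062 × 10^-4 mol
[Cr2O7^2-]_dilute = 2.062 × 10^-4 / 0.01008 = 0.02046 mol/L
[Cr2O7^2-]_original = 0.02046 × 100.0/5.010 = 0.4083 mol/L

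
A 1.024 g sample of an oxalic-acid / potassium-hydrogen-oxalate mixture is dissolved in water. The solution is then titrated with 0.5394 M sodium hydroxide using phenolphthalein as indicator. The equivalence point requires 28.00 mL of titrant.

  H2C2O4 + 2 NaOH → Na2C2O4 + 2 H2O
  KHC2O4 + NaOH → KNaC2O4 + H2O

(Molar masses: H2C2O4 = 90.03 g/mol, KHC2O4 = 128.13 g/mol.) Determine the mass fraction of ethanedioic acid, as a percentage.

n(NaOH) = 0.02800 × 0.5394 = 0.01510 mol
Let x = n(H2C2O4), y = n(KHC2O4).
Titrant: 2x + 1y = 0.01510;  mass: 90.03x + 128.13y = 1.024
Solving, x = 5.481 × 10^-3 mol, y = 4.140 × 10^-3 mol
mass of H2C2O4 = 5.481 × 10^-3 × 90.03 = 0.4935 g
% H2C2O4 = 0.4935 / 1.024 × 100 = 48.19 %

48.19 %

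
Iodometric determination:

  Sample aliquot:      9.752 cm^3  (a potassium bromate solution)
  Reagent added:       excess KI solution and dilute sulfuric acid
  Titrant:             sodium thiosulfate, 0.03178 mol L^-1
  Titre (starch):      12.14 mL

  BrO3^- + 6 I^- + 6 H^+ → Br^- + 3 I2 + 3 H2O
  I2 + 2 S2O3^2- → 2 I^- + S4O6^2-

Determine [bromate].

0.006594 mol/L

n(S2O3^2-) = 0.01214 × 0.03178 = 3.858 × 10^-4 mol
n(I2) = n(S2O3^2-)/2 = 1.929 × 10^-4 mol
From the 1:3 ratio, n(BrO3^-) in the aliquot = 1/3 × 1.929 × 10^-4 = 6.430 × 10^-5 mol
[BrO3^-] = 6.430 × 10^-5 / 0.009752 = 0.006594 mol/L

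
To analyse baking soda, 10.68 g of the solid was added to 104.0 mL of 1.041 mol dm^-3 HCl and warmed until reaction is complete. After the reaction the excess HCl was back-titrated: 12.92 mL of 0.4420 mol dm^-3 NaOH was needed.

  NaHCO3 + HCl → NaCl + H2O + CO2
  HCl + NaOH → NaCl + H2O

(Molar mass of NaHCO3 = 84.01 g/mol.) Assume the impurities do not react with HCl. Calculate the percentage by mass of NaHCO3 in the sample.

n(HCl) added = 0.1040 × 1.041 = 0.1083 mol
n(NaOH) used in back-titration = 0.01292 × 0.4420 = 5.711 × 10^-3 mol
n(HCl) left over = 5.711 × 10^-3 mol (1:1 ratio)
n(HCl) consumed by analyte = 0.1083 − 5.711 × 10^-3 = 0.1026 mol
n(NaHCO3) = 0.1026 mol (1:1 ratio)
mass of NaHCO3 = 0.1026 × 84.01 = 8.616 g
% NaHCO3 = 8.616 / 10.68 × 100 = 80.67 %

80.67 %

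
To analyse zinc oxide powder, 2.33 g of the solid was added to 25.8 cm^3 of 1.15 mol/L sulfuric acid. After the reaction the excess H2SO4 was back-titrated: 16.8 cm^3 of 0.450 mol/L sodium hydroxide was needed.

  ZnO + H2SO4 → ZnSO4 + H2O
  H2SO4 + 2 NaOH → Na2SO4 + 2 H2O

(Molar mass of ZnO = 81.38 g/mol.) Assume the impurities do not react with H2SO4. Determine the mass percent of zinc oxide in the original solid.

90.4 %

n(H2SO4) added = 0.0258 × 1.15 = 0.0297 mol
n(NaOH) used in back-titration = 0.0168 × 0.450 = 7.56 × 10^-3 mol
From the 1:2 ratio, n(H2SO4) left over = 1/2 × 7.56 × 10^-3 = 3.78 × 10^-3 mol
n(H2SO4) consumed by analyte = 0.0297 − 3.78 × 10^-3 = 0.0259 mol
n(ZnO) = 0.0259 mol (1:1 ratio)
mass of ZnO = 0.0259 × 81.38 = 2.11 g
% ZnO = 2.11 / 2.33 × 100 = 90.4 %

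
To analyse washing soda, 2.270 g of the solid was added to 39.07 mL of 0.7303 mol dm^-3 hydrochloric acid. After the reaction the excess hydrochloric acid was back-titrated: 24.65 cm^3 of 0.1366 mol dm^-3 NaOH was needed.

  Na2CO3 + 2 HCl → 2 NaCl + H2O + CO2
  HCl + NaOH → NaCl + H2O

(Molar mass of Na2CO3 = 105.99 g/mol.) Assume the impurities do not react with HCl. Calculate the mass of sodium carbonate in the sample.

1.334 g

n(HCl) added = 0.03907 × 0.7303 = 0.02853 mol
n(NaOH) used in back-titration = 0.02465 × 0.1366 = 3.367 × 10^-3 mol
n(HCl) left over = 3.367 × 10^-3 mol (1:1 ratio)
n(HCl) consumed by analyte = 0.02853 − 3.367 × 10^-3 = 0.02517 mol
From the 1:2 ratio, n(Na2CO3) = 1/2 × 0.02517 = 0.01258 mol
mass of Na2CO3 = 0.01258 × 105.99 = 1.334 g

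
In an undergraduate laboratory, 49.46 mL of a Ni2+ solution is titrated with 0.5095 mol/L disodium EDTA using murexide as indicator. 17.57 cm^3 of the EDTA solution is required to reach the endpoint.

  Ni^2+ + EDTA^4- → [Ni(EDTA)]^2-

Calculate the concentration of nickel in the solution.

n(EDTA) = 0.01757 L × 0.5095 mol/L = 8.952 × 10^-3 mol
n(Ni2+) = 8.952 × 10^-3 mol (1:1 mole ratio)
[Ni2+] = 8.952 × 10^-3 mol / 0.04946 L = 0.1810 mol/L

0.1810 mol/L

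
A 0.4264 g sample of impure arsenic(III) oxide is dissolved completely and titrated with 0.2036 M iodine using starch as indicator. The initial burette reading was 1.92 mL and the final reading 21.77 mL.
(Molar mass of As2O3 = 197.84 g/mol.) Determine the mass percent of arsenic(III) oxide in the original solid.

93.76 %

As2O3 + 2 I2 + 2 H2O → As2O5 + 4 HI
n(I2) = 0.01985 L × 0.2036 mol/L = 4.041 × 10^-3 mol
From the 1:2 ratio, n(As2O3) = 1/2 × 4.041 × 10^-3 = 2.021 × 10^-3 mol
mass of As2O3 = 2.021 × 10^-3 × 197.84 g/mol = 0.3998 g
% As2O3 = 0.3998 / 0.4264 × 100 = 93.76 %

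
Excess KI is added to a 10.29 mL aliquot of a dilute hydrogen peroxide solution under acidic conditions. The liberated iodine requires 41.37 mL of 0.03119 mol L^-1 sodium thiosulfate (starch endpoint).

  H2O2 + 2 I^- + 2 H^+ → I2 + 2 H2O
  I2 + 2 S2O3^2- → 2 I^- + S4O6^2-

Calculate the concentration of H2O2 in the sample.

0.06270 mol/L

n(S2O3^2-) = 0.04137 × 0.03119 = 1.290 × 10^-3 mol
n(I2) = n(S2O3^2-)/2 = 6.452 × 10^-4 mol
n(H2O2) in the aliquot = 6.452 × 10^-4 mol (1:1 ratio)
[H2O2] = 6.452 × 10^-4 / 0.01029 = 0.06270 mol/L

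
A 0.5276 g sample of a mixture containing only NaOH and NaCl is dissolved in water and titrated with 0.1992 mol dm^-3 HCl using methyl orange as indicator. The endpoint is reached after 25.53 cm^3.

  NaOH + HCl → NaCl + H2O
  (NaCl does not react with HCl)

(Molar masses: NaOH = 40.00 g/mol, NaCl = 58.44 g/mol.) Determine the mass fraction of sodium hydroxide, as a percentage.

n(HCl) = 0.02553 × 0.1992 = 5.086 × 10^-3 mol
Let x = n(NaOH), y = n(NaCl).
Titrant: 1x = 5.086 × 10^-3;  mass: 40.00x + 58.44y = 0.5276
Solving, x = 5.086 × 10^-3 mol, y = 5.547 × 10^-3 mol
mass of NaOH = 5.086 × 10^-3 × 40.00 = 0.2034 g
% NaOH = 0.2034 / 0.5276 × 100 = 38.56 %

38.56 %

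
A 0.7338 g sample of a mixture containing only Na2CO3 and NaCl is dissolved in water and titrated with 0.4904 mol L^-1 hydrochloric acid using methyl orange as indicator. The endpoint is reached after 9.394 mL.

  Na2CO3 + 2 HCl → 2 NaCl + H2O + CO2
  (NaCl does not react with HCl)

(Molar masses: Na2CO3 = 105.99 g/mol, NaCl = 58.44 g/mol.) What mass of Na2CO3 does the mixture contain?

n(HCl) = 0.009394 × 0.4904 = 4.607 × 10^-3 mol
Let x = n(Na2CO3), y = n(NaCl).
Titrant: 2x = 4.607 × 10^-3;  mass: 105.99x + 58.44y = 0.7338
Solving, x = 2.303 × 10^-3 mol, y = 8.379 × 10^-3 mol
mass of Na2CO3 = 2.303 × 10^-3 × 105.99 = 0.2441 g

0.2441 g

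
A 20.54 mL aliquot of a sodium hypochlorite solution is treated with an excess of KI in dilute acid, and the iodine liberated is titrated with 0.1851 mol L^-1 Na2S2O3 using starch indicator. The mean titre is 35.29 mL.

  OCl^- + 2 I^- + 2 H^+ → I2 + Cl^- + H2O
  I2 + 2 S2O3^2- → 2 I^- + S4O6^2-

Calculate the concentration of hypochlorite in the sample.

n(S2O3^2-) = 0.03529 × 0.1851 = 6.532 × 10^-3 mol
n(I2) = n(S2O3^2-)/2 = 3.266 × 10^-3 mol
n(OCl^-) in the aliquot = 3.266 × 10^-3 mol (1:1 ratio)
[OCl^-] = 3.266 × 10^-3 / 0.02054 = 0.1590 mol/L

0.1590 mol/L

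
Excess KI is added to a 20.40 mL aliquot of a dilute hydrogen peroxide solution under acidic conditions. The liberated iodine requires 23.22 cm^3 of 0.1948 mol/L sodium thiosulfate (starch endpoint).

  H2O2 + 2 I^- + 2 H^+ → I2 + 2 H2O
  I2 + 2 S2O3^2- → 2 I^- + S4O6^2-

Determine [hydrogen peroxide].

0.1109 mol/L

n(S2O3^2-) = 0.02322 × 0.1948 = 4.523 × 10^-3 mol
n(I2) = n(S2O3^2-)/2 = 2.262 × 10^-3 mol
n(H2O2) in the aliquot = 2.262 × 10^-3 mol (1:1 ratio)
[H2O2] = 2.262 × 10^-3 / 0.02040 = 0.1109 mol/L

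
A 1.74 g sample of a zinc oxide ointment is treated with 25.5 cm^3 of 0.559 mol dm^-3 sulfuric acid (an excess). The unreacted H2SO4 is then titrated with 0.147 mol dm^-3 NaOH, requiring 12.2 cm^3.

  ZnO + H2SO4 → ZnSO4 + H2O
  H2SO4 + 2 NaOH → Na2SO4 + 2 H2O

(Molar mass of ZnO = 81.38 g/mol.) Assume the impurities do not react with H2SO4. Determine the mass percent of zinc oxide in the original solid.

n(H2SO4) added = 0.0255 × 0.559 = 0.0143 mol
n(NaOH) used in back-titration = 0.0122 × 0.147 = 1.79 × 10^-3 mol
From the 1:2 ratio, n(H2SO4) left over = 1/2 × 1.79 × 10^-3 = 8.97 × 10^-4 mol
n(H2SO4) consumed by analyte = 0.0143 − 8.97 × 10^-4 = 0.0134 mol
n(ZnO) = 0.0134 mol (1:1 ratio)
mass of ZnO = 0.0134 × 81.38 = 1.09 g
% ZnO = 1.09 / 1.74 × 100 = 62.5 %

62.5 %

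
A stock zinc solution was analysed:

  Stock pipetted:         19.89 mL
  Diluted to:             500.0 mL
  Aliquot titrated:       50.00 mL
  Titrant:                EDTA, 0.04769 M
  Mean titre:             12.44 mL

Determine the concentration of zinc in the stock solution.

Zn^2+ + EDTA^4- → [Zn(EDTA)]^2-
n(EDTA) = 0.01244 × 0.04769 = 5.933 × 10^-4 mol
n(Zn2+) in the aliquot = 5.933 × 10^-4 mol (1:1 ratio)
[Zn2+]_dilute = 5.933 × 10^-4 / 0.05000 = 0.01187 mol/L
Dilution factor = 500.0 / 19.89 = 25.14
[Zn2+]_stock = 0.01187 × 25.14 = 0.2983 mol/L

0.2983 M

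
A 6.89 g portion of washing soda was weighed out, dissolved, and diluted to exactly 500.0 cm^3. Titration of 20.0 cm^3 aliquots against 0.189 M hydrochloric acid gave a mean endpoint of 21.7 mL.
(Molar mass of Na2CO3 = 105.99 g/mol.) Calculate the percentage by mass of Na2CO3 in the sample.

Na2CO3 + 2 HCl → 2 NaCl + H2O + CO2
n(HCl) per titration = 0.0217 × 0.189 = 4.10 × 10^-3 mol
From the 1:2 ratio, n(Na2CO3) in each aliquot = 1/2 × 4.10 × 10^-3 = 2.05 × 10^-3 mol
n(Na2CO3) in the whole flask = 2.05 × 10^-3 × 500.0/20.0 = 0.0513 mol
mass of Na2CO3 = 0.0513 × 105.99 = 5.43 g
% Na2CO3 = 5.43 / 6.89 × 100 = 78.9 %

78.9 %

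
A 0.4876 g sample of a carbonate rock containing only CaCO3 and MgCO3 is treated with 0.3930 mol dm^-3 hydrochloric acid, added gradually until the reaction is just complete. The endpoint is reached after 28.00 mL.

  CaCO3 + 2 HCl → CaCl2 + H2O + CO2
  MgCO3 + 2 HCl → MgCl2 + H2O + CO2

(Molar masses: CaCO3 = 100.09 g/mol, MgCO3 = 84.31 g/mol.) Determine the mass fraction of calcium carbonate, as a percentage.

30.86 %

n(HCl) = 0.02800 × 0.3930 = 0.01100 mol
Let x = n(CaCO3), y = n(MgCO3).
Titrant: 2x + 2y = 0.01100;  mass: 100.09x + 84.31y = 0.4876
Solving, x = 1.504 × 10^-3 mol, y = 3.998 × 10^-3 mol
mass of CaCO3 = 1.504 × 10^-3 × 100.09 = 0.1505 g
% CaCO3 = 0.1505 / 0.4876 × 100 = 30.86 %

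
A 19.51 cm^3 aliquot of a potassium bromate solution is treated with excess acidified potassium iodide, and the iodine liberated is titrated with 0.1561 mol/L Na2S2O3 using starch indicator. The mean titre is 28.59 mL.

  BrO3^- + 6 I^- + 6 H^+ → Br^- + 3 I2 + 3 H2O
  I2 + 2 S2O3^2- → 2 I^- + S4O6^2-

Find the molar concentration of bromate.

0.03812 mol/L

n(S2O3^2-) = 0.02859 × 0.1561 = 4.463 × 10^-3 mol
n(I2) = n(S2O3^2-)/2 = 2.231 × 10^-3 mol
From the 1:3 ratio, n(BrO3^-) in the aliquot = 1/3 × 2.231 × 10^-3 = 7.438 × 10^-4 mol
[BrO3^-] = 7.438 × 10^-4 / 0.01951 = 0.03812 mol/L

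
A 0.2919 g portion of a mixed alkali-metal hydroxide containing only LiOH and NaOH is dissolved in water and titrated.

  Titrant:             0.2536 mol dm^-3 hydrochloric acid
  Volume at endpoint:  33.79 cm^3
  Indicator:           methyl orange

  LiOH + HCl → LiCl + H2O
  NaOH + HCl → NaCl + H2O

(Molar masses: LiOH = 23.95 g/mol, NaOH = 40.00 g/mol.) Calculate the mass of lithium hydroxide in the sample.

n(HCl) = 0.03379 × 0.2536 = 8.569 × 10^-3 mol
Let x = n(LiOH), y = n(NaOH).
Titrant: 1x + 1y = 8.569 × 10^-3;  mass: 23.95x + 40.00y = 0.2919
Solving, x = 3.169 × 10^-3 mol, y = 5.400 × 10^-3 mol
mass of LiOH = 3.169 × 10^-3 × 23.95 = 0.07590 g

0.07590 g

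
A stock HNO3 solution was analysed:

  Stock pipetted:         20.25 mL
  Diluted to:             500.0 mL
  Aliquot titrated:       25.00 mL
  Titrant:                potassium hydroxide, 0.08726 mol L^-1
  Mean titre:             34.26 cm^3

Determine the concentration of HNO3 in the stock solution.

HNO3 + KOH → KNO3 + H2O
n(KOH) = 0.03426 × 0.08726 = 2.990 × 10^-3 mol
n(HNO3) in the aliquot = 2.990 × 10^-3 mol (1:1 ratio)
[HNO3]_dilute = 2.990 × 10^-3 / 0.02500 = 0.1196 mol/L
Dilution factor = 500.0 / 20.25 = 24.69
[HNO3]_stock = 0.1196 × 24.69 = 2.953 mol/L

2.953 mol/L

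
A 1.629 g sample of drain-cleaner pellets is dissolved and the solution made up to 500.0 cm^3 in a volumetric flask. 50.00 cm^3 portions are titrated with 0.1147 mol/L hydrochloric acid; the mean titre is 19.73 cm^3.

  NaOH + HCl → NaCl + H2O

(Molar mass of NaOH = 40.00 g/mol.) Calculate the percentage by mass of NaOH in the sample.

n(HCl) per titration = 0.01973 × 0.1147 = 2.263 × 10^-3 mol
n(NaOH) in each aliquot = 2.263 × 10^-3 mol (1:1 ratio)
n(NaOH) in the whole flask = 2.263 × 10^-3 × 500.0/50.00 = 0.02263 mol
mass of NaOH = 0.02263 × 40.00 = 0.9052 g
% NaOH = 0.9052 / 1.629 × 100 = 55.57 %

55.57 %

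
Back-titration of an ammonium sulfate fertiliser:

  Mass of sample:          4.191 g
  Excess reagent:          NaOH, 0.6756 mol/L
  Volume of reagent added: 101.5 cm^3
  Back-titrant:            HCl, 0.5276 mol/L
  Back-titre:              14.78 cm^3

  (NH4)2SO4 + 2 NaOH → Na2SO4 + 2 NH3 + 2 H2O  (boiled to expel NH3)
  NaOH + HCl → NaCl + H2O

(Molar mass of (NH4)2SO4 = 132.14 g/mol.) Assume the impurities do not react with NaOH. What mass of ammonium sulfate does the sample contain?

4.015 g

n(NaOH) added = 0.1015 × 0.6756 = 0.06857 mol
n(HCl) used in back-titration = 0.01478 × 0.5276 = 7.798 × 10^-3 mol
n(NaOH) left over = 7.798 × 10^-3 mol (1:1 ratio)
n(NaOH) consumed by analyte = 0.06857 − 7.798 × 10^-3 = 0.06078 mol
From the 1:2 ratio, n((NH4)2SO4) = 1/2 × 0.06078 = 0.03039 mol
mass of (NH4)2SO4 = 0.03039 × 132.14 = 4.015 g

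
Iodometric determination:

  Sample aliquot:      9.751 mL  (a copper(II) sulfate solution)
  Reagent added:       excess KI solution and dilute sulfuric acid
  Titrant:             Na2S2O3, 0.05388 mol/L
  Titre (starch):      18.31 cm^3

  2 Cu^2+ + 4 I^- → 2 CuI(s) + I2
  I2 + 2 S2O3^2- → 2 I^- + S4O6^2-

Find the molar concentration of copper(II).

n(S2O3^2-) = 0.01831 × 0.05388 = 9.865 × 10^-4 mol
n(I2) = n(S2O3^2-)/2 = 4.933 × 10^-4 mol
From the 2:1 ratio, n(Cu2+) in the aliquot = 2/1 × 4.933 × 10^-4 = 9.865 × 10^-4 mol
[Cu2+] = 9.865 × 10^-4 / 0.009751 = 0.1012 mol/L

0.1012 mol/L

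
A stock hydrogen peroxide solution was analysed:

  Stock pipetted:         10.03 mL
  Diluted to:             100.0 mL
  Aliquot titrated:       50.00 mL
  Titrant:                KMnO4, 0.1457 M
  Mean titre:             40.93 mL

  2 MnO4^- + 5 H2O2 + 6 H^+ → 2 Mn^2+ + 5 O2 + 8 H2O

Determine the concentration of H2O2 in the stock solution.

2.973 M

n(KMnO4) = 0.04093 × 0.1457 = 5.964 × 10^-3 mol
From the 5:2 ratio, n(H2O2) in the aliquot = 5/2 × 5.964 × 10^-3 = 0.01491 mol
[H2O2]_dilute = 0.01491 / 0.05000 = 0.2982 mol/L
Dilution factor = 100.0 / 10.03 = 9.970
[H2O2]_stock = 0.2982 × 9.970 = 2.973 mol/L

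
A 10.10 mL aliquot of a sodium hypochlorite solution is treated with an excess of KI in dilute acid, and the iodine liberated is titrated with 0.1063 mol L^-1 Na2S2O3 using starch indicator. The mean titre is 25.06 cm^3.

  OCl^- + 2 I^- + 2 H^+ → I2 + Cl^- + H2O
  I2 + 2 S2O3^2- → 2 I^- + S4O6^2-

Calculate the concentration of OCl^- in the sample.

n(S2O3^2-) = 0.02506 × 0.1063 = 2.664 × 10^-3 mol
n(I2) = n(S2O3^2-)/2 = 1.332 × 10^-3 mol
n(OCl^-) in the aliquot = 1.332 × 10^-3 mol (1:1 ratio)
[OCl^-] = 1.332 × 10^-3 / 0.01010 = 0.1319 mol/L

0.1319 mol/L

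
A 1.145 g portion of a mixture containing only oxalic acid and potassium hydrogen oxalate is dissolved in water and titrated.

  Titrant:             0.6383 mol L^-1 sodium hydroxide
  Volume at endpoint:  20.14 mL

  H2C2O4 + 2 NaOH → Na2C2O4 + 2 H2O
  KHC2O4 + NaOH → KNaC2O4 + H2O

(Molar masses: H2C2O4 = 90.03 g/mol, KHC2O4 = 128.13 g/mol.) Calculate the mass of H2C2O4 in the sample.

0.2720 g

n(NaOH) = 0.02014 × 0.6383 = 0.01286 mol
Let x = n(H2C2O4), y = n(KHC2O4).
Titrant: 2x + 1y = 0.01286;  mass: 90.03x + 128.13y = 1.145
Solving, x = 3.021 × 10^-3 mol, y = 6.814 × 10^-3 mol
mass of H2C2O4 = 3.021 × 10^-3 × 90.03 = 0.2720 g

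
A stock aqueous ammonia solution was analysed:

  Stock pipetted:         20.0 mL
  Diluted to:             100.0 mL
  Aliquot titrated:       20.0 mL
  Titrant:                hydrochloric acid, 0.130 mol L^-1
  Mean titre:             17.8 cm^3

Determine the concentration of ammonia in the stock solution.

NH3 + HCl → NH4Cl
n(HCl) = 0.0178 × 0.130 = 2.31 × 10^-3 mol
n(NH3) in the aliquot = 2.31 × 10^-3 mol (1:1 ratio)
[NH3]_dilute = 2.31 × 10^-3 / 0.0200 = 0.116 mol/L
Dilution factor = 100.0 / 20.0 = 5.000
[NH3]_stock = 0.116 × 5.000 = 0.579 mol/L

0.579 mol/L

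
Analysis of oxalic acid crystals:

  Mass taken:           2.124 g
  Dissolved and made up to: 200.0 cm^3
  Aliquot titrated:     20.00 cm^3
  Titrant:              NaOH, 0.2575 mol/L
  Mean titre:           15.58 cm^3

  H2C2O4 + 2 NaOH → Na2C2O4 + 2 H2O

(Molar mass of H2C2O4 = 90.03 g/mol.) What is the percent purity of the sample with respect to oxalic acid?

n(NaOH) per titration = 0.01558 × 0.2575 = 4.012 × 10^-3 mol
From the 1:2 ratio, n(H2C2O4) in each aliquot = 1/2 × 4.012 × 10^-3 = 2.006 × 10^-3 mol
n(H2C2O4) in the whole flask = 2.006 × 10^-3 × 200.0/20.00 = 0.02006 mol
mass of H2C2O4 = 0.02006 × 90.03 = 1.806 g
% H2C2O4 = 1.806 / 2.124 × 100 = 85.03 %

85.03 %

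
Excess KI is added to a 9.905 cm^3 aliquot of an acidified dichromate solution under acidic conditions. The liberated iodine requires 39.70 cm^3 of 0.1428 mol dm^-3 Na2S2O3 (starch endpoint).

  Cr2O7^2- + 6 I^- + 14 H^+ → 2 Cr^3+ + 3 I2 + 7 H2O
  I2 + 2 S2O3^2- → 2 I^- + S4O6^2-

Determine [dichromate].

n(S2O3^2-) = 0.03970 × 0.1428 = 5.669 × 10^-3 mol
n(I2) = n(S2O3^2-)/2 = 2.835 × 10^-3 mol
From the 1:3 ratio, n(Cr2O7^2-) in the aliquot = 1/3 × 2.835 × 10^-3 = 9.449 × 10^-4 mol
[Cr2O7^2-] = 9.449 × 10^-4 / 0.009905 = 0.09539 mol/L

0.09539 mol/L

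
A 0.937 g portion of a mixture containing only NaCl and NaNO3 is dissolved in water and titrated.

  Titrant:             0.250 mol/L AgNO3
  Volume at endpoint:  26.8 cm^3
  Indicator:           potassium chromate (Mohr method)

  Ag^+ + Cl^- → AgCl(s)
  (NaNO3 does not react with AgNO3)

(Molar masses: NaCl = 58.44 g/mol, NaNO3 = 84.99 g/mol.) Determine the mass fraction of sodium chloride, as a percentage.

n(AgNO3) = 0.0268 × 0.250 = 6.70 × 10^-3 mol
Let x = n(NaCl), y = n(NaNO3).
Titrant: 1x = 6.70 × 10^-3;  mass: 58.44x + 84.99y = 0.937
Solving, x = 6.70 × 10^-3 mol, y = 6.42 × 10^-3 mol
mass of NaCl = 6.70 × 10^-3 × 58.44 = 0.392 g
% NaCl = 0.392 / 0.937 × 100 = 41.8 %

41.8 %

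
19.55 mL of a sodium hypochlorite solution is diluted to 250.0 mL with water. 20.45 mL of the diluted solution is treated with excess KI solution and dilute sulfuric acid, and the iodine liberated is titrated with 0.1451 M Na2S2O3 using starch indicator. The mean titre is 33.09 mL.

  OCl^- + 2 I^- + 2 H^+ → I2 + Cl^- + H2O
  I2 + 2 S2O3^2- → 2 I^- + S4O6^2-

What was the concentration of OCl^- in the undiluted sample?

1.501 M

n(S2O3^2-) = 0.03309 × 0.1451 = 4.801 × 10^-3 mol
n(I2) = n(S2O3^2-)/2 = 2.401 × 10^-3 mol
n(OCl^-) in the aliquot = 2.401 × 10^-3 mol (1:1 ratio)
[OCl^-]_dilute = 2.401 × 10^-3 / 0.02045 = 0.1174 mol/L
[OCl^-]_original = 0.1174 × 250.0/19.55 = 1.501 mol/L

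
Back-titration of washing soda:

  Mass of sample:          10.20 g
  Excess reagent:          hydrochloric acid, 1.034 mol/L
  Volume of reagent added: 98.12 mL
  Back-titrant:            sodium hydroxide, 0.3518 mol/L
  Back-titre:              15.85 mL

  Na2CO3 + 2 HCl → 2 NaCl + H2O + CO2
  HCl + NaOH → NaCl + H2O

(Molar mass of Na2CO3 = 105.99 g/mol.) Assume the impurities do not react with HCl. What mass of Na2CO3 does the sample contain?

5.081 g

n(HCl) added = 0.09812 × 1.034 = 0.1015 mol
n(NaOH) used in back-titration = 0.01585 × 0.3518 = 5.576 × 10^-3 mol
n(HCl) left over = 5.576 × 10^-3 mol (1:1 ratio)
n(HCl) consumed by analyte = 0.1015 − 5.576 × 10^-3 = 0.09588 mol
From the 1:2 ratio, n(Na2CO3) = 1/2 × 0.09588 = 0.04794 mol
mass of Na2CO3 = 0.04794 × 105.99 = 5.081 g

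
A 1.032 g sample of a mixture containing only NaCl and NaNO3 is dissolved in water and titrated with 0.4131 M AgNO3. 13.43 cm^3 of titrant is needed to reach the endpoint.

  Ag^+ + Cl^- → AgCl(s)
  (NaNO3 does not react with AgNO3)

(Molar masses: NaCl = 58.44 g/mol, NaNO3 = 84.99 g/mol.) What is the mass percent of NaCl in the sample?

31.42 %

n(AgNO3) = 0.01343 × 0.4131 = 5.548 × 10^-3 mol
Let x = n(NaCl), y = n(NaNO3).
Titrant: 1x = 5.548 × 10^-3;  mass: 58.44x + 84.99y = 1.032
Solving, x = 5.548 × 10^-3 mol, y = 8.328 × 10^-3 mol
mass of NaCl = 5.548 × 10^-3 × 58.44 = 0.3242 g
% NaCl = 0.3242 / 1.032 × 100 = 31.42 %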